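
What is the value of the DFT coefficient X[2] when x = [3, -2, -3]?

X[2] = Σ(n=0 to 2) x[n] · ω_3^(2n) where ω_3 = e^(-2πi/3)
= (3)·ω_3^0 + (-2)·ω_3^2 + (-3)·ω_3^4

X[2] = 5.5000+0.8660i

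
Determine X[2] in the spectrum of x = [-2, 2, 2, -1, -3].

X[2] = Σ(n=0 to 4) x[n] · ω_5^(2n) where ω_5 = e^(-2πi/5)
= (-2)·ω_5^0 + (2)·ω_5^2 + (2)·ω_5^4 + (-1)·ω_5^6 + (-3)·ω_5^8

X[2] = -0.8820-0.0858i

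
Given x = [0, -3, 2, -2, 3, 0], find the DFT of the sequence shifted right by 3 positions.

Time shift by 3: X_shifted[k] = ω_6^(3k) · X[k]
Shifted x = [-2, 3, 0, 0, -3, 2]

DFT(x[n-3]) = [0, 2.0000-3.4641i, -3.0000+1.7321i, -10, -3.0000-1.7321i, 2.0000+3.4641i]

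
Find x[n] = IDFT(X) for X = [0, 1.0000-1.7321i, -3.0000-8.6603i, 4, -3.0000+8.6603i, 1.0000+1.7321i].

x[n] = (1/6) Σ(k=0 to 5) X[k] · e^(2πikn/6)

Computing each x[n]:
x[0] = 0
x[1] = 3
x[2] = -1
x[3] = -2
x[4] = 3
x[5] = -3

x = [0, 3, -1, -2, 3, -3]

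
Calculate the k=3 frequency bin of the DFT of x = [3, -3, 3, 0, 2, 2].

X[3] = Σ(n=0 to 5) x[n] · ω_6^(3n) where ω_6 = e^(-2πi/6)
= (3)·ω_6^0 + (-3)·ω_6^3 + (3)·ω_6^6 + (0)·ω_6^9 + (2)·ω_6^12 + (2)·ω_6^15

X[3] = 9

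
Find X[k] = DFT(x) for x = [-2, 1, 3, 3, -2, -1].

X[k] = Σ(n=0 to 5) x[n] · ω_6^(nk)
where ω_6 = e^(-2πi/6)

Computing each X[k]:
X[0] = 2
X[1] = -5.5000-6.0622i
X[2] = 0.5000+2.5981i
X[3] = -4
X[4] = 0.5000-2.5981i
X[5] = -5.5000+6.0622i

X = [2, -5.5000-6.0622i, 0.5000+2.5981i, -4, 0.5000-2.5981i, -5.5000+6.0622i]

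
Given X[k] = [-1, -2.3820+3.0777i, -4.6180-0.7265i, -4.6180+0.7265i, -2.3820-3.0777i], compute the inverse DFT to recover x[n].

x[n] = (1/5) Σ(k=0 to 4) X[k] · e^(2πikn/5)

Computing each x[n]:
x[0] = -3
x[1] = 0
x[2] = -1
x[3] = 1
x[4] = 2

x = [-3, 0, -1, 1, 2]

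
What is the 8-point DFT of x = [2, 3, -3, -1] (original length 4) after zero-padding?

Original 4-point DFT: [1, 5-4i, -3, 5+4i]
Zero-padded 8-point DFT provides frequency interpolation.

DFT_8([x, 0, ...]) = [1, 4.8284+1.5858i, 5-4i, -0.8284-4.4142i, -3, -0.8284+4.4142i, 5+4i, 4.8284-1.5858i]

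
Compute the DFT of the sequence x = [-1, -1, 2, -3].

X[k] = Σ(n=0 to 3) x[n] · ω_4^(nk)
where ω_4 = e^(-2πi/4)

Computing each X[k]:
X[0] = -3
X[1] = -3-2i
X[2] = 5
X[3] = -3+2i

X = [-3, -3-2i, 5, -3+2i]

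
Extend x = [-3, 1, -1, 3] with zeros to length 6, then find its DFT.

Original 4-point DFT: [0, -2+2i, -8, -2-2i]
Zero-padded 6-point DFT provides frequency interpolation.

DFT_6([x, 0, ...]) = [0, -5, -1.7321i, -8, 1.7321i, -5]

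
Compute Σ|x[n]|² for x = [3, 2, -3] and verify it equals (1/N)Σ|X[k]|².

Time domain:
Σ|x[n]|² = |3|² + |2|² + |-3|² = 22.0000

Frequency domain:
(1/3)Σ|X[k]|² = (1/3)(|2|² + |3.5000-4.3301i|² + |3.5000+4.3301i|²) = (1/3)·66.0000 = 22.0000

Both sides agree, confirming Parseval's theorem.

Σ|x[n]|² = (1/N)Σ|X[k]|² = 22.0000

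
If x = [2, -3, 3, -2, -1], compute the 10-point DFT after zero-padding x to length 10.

Original 5-point DFT: [-1, -0.0451-1.0368i, 5.5451+5.9309i, 5.5451-5.9309i, -0.0451+1.0368i]
Zero-padded 10-point DFT provides frequency interpolation.

DFT_10([x, 0, ...]) = [-1, 1.9271+1.4001i, -0.0451-1.0368i, -1.4271+4.3920i, 5.5451+5.9309i, 9, 5.5451-5.9309i, -1.4271-4.3920i, -0.0451+1.0368i, 1.9271-1.4001i]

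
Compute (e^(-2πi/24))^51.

Since ω_24^24 = 1, powers reduce modulo 24.
51 mod 24 = 3
So ω_24^51 = ω_24^3 = e^(-2πi·3/24)

ω_24^51 = ω_24^3 = 0.7071-0.7071i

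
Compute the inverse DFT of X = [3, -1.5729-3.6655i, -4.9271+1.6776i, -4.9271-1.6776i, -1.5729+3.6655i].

x[n] = (1/5) Σ(k=0 to 4) X[k] · e^(2πikn/5)

Computing each x[n]:
x[0] = -2
x[1] = 3
x[2] = 2
x[3] = -1
x[4] = 1

x = [-2, 3, 2, -1, 1]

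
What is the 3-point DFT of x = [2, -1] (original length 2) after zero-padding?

Original 2-point DFT: [1, 3]
Zero-padded 3-point DFT provides frequency interpolation.

DFT_3([x, 0, ...]) = [1, 2.5000+0.8660i, 2.5000-0.8660i]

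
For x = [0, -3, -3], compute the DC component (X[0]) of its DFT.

X[0] = Σ(n=0 to 2) x[n] · ω_3^0 = Σ x[n]
= (0) + (-3) + (-3)

X[0] = -6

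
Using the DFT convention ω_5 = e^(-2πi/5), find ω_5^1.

ω_5^1 = e^(-2πi·1/5)
= cos(-2π·1/5) + i·sin(-2π·1/5)
= cos(-2π/5) + i·sin(-2π/5)

ω_5^1 = cos(-2π/5) + i·sin(-2π/5) = 0.3090-0.9511i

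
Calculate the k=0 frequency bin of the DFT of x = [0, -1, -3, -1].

X[0] = Σ(n=0 to 3) x[n] · ω_4^0 = Σ x[n]
= (0) + (-1) + (-3) + (-1)

X[0] = -5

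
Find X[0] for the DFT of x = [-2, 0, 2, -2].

X[0] = Σ(n=0 to 3) x[n] · ω_4^0 = Σ x[n]
= (-2) + (0) + (2) + (-2)

X[0] = -2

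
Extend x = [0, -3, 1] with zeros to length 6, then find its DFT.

Original 3-point DFT: [-2, 1.0000+3.4641i, 1.0000-3.4641i]
Zero-padded 6-point DFT provides frequency interpolation.

DFT_6([x, 0, ...]) = [-2, -2.0000+1.7321i, 1.0000+3.4641i, 4, 1.0000-3.4641i, -2.0000-1.7321i]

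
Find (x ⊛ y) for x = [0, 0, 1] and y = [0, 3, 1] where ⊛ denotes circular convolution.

(x ⊛ y)[n] = Σ(m=0 to 2) x[m] · y[(n-m) mod 3]

Computing each output sample:
(x ⊛ y)[0] = 3
(x ⊛ y)[1] = 1
(x ⊛ y)[2] = 0

x ⊛ y = [3, 1, 0]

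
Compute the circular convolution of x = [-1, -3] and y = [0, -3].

(x ⊛ y)[n] = Σ(m=0 to 1) x[m] · y[(n-m) mod 2]

Computing each output sample:
(x ⊛ y)[0] = 9
(x ⊛ y)[1] = 3

x ⊛ y = [9, 3]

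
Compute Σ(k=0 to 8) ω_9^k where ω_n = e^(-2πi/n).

Sum of all nth roots of unity equals 0 for n > 1 (geometric series with r ≠ 1).

0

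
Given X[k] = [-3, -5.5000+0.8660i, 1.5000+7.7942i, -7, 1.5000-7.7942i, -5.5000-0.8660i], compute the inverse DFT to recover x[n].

x[n] = (1/6) Σ(k=0 to 5) X[k] · e^(2πikn/6)

Computing each x[n]:
x[0] = -3
x[1] = -3
x[2] = 1
x[3] = 3
x[4] = -3
x[5] = 2

x = [-3, -3, 1, 3, -3, 2]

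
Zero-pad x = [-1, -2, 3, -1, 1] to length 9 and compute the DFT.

Original 5-point DFT: [0, -2.9271+0.5020i, 0.4271+5.5676i, 0.4271-5.5676i, -2.9271-0.5020i]
Zero-padded 9-point DFT provides frequency interpolation.

DFT_9([x, 0, ...]) = [0, -2.4508-1.1448i, -2.9003+0.7203i, -3.0000+3.4641i, 3.8512+4.4632i, 3.8512-4.4632i, -3.0000-3.4641i, -2.9003-0.7203i, -2.4508+1.1448i]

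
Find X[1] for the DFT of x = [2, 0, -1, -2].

X[1] = Σ(n=0 to 3) x[n] · ω_4^(1n) where ω_4 = e^(-2πi/4)
= (2)·ω_4^0 + (0)·ω_4^1 + (-1)·ω_4^2 + (-2)·ω_4^3

X[1] = 3-2i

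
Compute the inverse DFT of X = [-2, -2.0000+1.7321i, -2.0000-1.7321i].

x[n] = (1/3) Σ(k=0 to 2) X[k] · e^(2πikn/3)

Computing each x[n]:
x[0] = -2
x[1] = -1
x[2] = 1

x = [-2, -1, 1]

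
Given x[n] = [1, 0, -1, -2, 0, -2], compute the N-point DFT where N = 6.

X[k] = Σ(n=0 to 5) x[n] · ω_6^(nk)
where ω_6 = e^(-2πi/6)

Computing each X[k]:
X[0] = -4
X[1] = 2.5000-0.8660i
X[2] = 0.5000-2.5981i
X[3] = 4
X[4] = 0.5000+2.5981i
X[5] = 2.5000+0.8660i

X = [-4, 2.5000-0.8660i, 0.5000-2.5981i, 4, 0.5000+2.5981i, 2.5000+0.8660i]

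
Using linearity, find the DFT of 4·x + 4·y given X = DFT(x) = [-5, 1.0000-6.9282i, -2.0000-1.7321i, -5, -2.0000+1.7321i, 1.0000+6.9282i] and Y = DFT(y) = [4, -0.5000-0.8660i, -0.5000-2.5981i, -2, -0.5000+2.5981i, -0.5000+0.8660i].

By linearity: DFT(4x + 4y) = 4·DFT(x) + 4·DFT(y)
= 4·[-5, 1.0000-6.9282i, -2.0000-1.7321i, -5, -2.0000+1.7321i, 1.0000+6.9282i] + 4·[4, -0.5000-0.8660i, -0.5000-2.5981i, -2, -0.5000+2.5981i, -0.5000+0.8660i]

Computing element-wise:
Z[0] = 4·(-5) + 4·(4) = -4
Z[1] = 4·(1.0000-6.9282i) + 4·(-0.5000-0.8660i) = 2.0000-31.1768i
Z[2] = 4·(-2.0000-1.7321i) + 4·(-0.5000-2.5981i) = -10.0000-17.3208i
Z[3] = 4·(-5) + 4·(-2) = -28
Z[4] = 4·(-2.0000+1.7321i) + 4·(-0.5000+2.5981i) = -10.0000+17.3208i
Z[5] = 4·(1.0000+6.9282i) + 4·(-0.5000+0.8660i) = 2.0000+31.1768i

DFT(4x + 4y) = 4·X + 4·Y = [-4, 2.0000-31.1768i, -10.0000-17.3208i, -28, -10.0000+17.3208i, 2.0000+31.1768i]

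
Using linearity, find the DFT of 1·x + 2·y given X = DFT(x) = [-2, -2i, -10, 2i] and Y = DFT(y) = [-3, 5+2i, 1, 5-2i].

By linearity: DFT(1x + 2y) = 1·DFT(x) + 2·DFT(y)
= 1·[-2, -2i, -10, 2i] + 2·[-3, 5+2i, 1, 5-2i]

Computing element-wise:
Z[0] = 1·(-2) + 2·(-3) = -8
Z[1] = 1·(-2i) + 2·(5+2i) = 10+2i
Z[2] = 1·(-10) + 2·(1) = -8
Z[3] = 1·(2i) + 2·(5-2i) = 10-2i

DFT(1x + 2y) = 1·X + 2·Y = [-8, 10+2i, -8, 10-2i]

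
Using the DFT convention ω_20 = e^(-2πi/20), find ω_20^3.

ω_20^3 = e^(-2πi·3/20)
= cos(-2π·3/20) + i·sin(-2π·3/20)
= cos(-6π/20) + i·sin(-6π/20)

ω_20^3 = cos(-6π/20) + i·sin(-6π/20) = 0.5878-0.8090i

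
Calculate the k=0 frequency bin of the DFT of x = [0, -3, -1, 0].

X[0] = Σ(n=0 to 3) x[n] · ω_4^0 = Σ x[n]
= (0) + (-3) + (-1) + (0)

X[0] = -4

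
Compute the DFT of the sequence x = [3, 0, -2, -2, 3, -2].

X[k] = Σ(n=0 to 5) x[n] · ω_6^(nk)
where ω_6 = e^(-2πi/6)

Computing each X[k]:
X[0] = 0
X[1] = 3.5000+2.5981i
X[2] = 1.5000-6.0622i
X[3] = 8
X[4] = 1.5000+6.0622i
X[5] = 3.5000-2.5981i

X = [0, 3.5000+2.5981i, 1.5000-6.0622i, 8, 1.5000+6.0622i, 3.5000-2.5981i]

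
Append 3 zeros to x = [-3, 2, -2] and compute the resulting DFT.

Original 3-point DFT: [-3, -3.0000-3.4641i, -3.0000+3.4641i]
Zero-padded 6-point DFT provides frequency interpolation.

DFT_6([x, 0, ...]) = [-3, -1, -3.0000-3.4641i, -7, -3.0000+3.4641i, -1]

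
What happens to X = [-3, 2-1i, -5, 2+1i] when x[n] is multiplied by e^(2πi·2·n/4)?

Modulation property: DFT(ω_4^(-2n)·x[n]) = X[(k-2) mod 4], so circularly shift X by 2 positions.

X[k-2] = [-5, 2+1i, -3, 2-1i]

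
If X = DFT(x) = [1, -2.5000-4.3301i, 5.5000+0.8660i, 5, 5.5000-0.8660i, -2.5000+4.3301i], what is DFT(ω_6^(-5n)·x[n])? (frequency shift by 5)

Modulation property: DFT(ω_6^(-5n)·x[n]) = X[(k-5) mod 6], so circularly shift X by 5 positions.

X[k-5] = [-2.5000-4.3301i, 5.5000+0.8660i, 5, 5.5000-0.8660i, -2.5000+4.3301i, 1]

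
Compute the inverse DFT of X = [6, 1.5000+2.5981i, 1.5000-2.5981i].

x[n] = (1/3) Σ(k=0 to 2) X[k] · e^(2πikn/3)

Computing each x[n]:
x[0] = 3
x[1] = 0
x[2] = 3

x = [3, 0, 3]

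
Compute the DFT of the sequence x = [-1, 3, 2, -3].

X[k] = Σ(n=0 to 3) x[n] · ω_4^(nk)
where ω_4 = e^(-2πi/4)

Computing each X[k]:
X[0] = 1
X[1] = -3-6i
X[2] = 1
X[3] = -3+6i

X = [1, -3-6i, 1, -3+6i]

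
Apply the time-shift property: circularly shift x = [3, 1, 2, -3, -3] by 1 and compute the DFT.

Time shift by 1: X_shifted[k] = ω_5^(1k) · X[k]
Shifted x = [-3, 3, 1, 2, -3]

DFT(x[n-1]) = [0, -5.4271-5.1186i, -2.0729-4.4778i, -2.0729+4.4778i, -5.4271+5.1186i]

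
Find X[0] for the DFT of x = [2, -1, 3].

X[0] = Σ(n=0 to 2) x[n] · ω_3^0 = Σ x[n]
= (2) + (-1) + (3)

X[0] = 4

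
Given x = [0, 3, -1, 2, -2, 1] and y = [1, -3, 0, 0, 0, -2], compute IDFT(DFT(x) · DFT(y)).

(x ⊛ y)[n] = Σ(m=0 to 5) x[m] · y[(n-m) mod 6]

Computing each output sample:
(x ⊛ y)[0] = -9
(x ⊛ y)[1] = 5
(x ⊛ y)[2] = -14
(x ⊛ y)[3] = 9
(x ⊛ y)[4] = -10
(x ⊛ y)[5] = 7

x ⊛ y = [-9, 5, -14, 9, -10, 7]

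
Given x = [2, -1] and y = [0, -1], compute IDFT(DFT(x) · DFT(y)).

(x ⊛ y)[n] = Σ(m=0 to 1) x[m] · y[(n-m) mod 2]

Computing each output sample:
(x ⊛ y)[0] = 1
(x ⊛ y)[1] = -2

x ⊛ y = [1, -2]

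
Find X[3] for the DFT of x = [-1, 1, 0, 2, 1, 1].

X[3] = Σ(n=0 to 5) x[n] · ω_6^(3n) where ω_6 = e^(-2πi/6)
= (-1)·ω_6^0 + (1)·ω_6^3 + (0)·ω_6^6 + (2)·ω_6^9 + (1)·ω_6^12 + (1)·ω_6^15

X[3] = -4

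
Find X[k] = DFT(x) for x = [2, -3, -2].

X[k] = Σ(n=0 to 2) x[n] · ω_3^(nk)
where ω_3 = e^(-2πi/3)

Computing each X[k]:
X[0] = -3
X[1] = 4.5000+0.8660i
X[2] = 4.5000-0.8660i

X = [-3, 4.5000+0.8660i, 4.5000-0.8660i]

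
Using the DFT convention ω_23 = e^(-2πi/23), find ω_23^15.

ω_23^15 = e^(-2πi·15/23)
= cos(-2π·15/23) + i·sin(-2π·15/23)
= cos(-30π/23) + i·sin(-30π/23)

ω_23^15 = cos(-30π/23) + i·sin(-30π/23) = -0.5767+0.8170i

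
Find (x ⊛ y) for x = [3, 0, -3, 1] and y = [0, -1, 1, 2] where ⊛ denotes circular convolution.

(x ⊛ y)[n] = Σ(m=0 to 3) x[m] · y[(n-m) mod 4]

Computing each output sample:
(x ⊛ y)[0] = -4
(x ⊛ y)[1] = -8
(x ⊛ y)[2] = 5
(x ⊛ y)[3] = 9

x ⊛ y = [-4, -8, 5, 9]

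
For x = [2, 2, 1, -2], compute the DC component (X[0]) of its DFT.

X[0] = Σ(n=0 to 3) x[n] · ω_4^0 = Σ x[n]
= (2) + (2) + (1) + (-2)

X[0] = 3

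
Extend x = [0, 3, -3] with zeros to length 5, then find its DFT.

Original 3-point DFT: [0, -5.1962i, 5.1962i]
Zero-padded 5-point DFT provides frequency interpolation.

DFT_5([x, 0, ...]) = [0, 3.3541-1.0898i, -3.3541-4.6165i, -3.3541+4.6165i, 3.3541+1.0898i]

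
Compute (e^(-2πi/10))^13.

Since ω_10^10 = 1, powers reduce modulo 10.
13 mod 10 = 3
So ω_10^13 = ω_10^3 = e^(-2πi·3/10)

ω_10^13 = ω_10^3 = -0.3090-0.9511i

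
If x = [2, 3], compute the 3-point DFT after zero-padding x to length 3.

Original 2-point DFT: [5, -1]
Zero-padded 3-point DFT provides frequency interpolation.

DFT_3([x, 0, ...]) = [5, 0.5000-2.5981i, 0.5000+2.5981i]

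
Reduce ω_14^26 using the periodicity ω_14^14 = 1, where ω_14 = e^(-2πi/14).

Since ω_14^14 = 1, powers reduce modulo 14.
26 mod 14 = 12
So ω_14^26 = ω_14^12 = e^(-2πi·12/14)

ω_14^26 = ω_14^12 = 0.6235+0.7818i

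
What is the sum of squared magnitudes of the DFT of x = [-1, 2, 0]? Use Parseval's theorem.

Parseval: Σ|x[n]|² = (1/N)Σ|X[k]|², so Σ|X[k]|² = N·Σ|x[n]|² = 3·5.0000

Σ|X[k]|² = N·Σ|x[n]|² = 3·5.0000 = 15.0000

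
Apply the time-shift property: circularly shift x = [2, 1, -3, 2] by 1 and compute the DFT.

Time shift by 1: X_shifted[k] = ω_4^(1k) · X[k]
Shifted x = [2, 2, 1, -3]

DFT(x[n-1]) = [2, 1-5i, 4, 1+5i]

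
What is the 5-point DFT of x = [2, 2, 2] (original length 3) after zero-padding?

Original 3-point DFT: [6, 0, 0]
Zero-padded 5-point DFT provides frequency interpolation.

DFT_5([x, 0, ...]) = [6, 1.0000-3.0777i, 1.0000+0.7265i, 1.0000-0.7265i, 1.0000+3.0777i]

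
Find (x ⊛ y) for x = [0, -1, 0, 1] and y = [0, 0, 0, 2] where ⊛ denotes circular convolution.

(x ⊛ y)[n] = Σ(m=0 to 3) x[m] · y[(n-m) mod 4]

Computing each output sample:
(x ⊛ y)[0] = -2
(x ⊛ y)[1] = 0
(x ⊛ y)[2] = 2
(x ⊛ y)[3] = 0

x ⊛ y = [-2, 0, 2, 0]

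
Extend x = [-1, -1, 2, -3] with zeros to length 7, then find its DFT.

Original 4-point DFT: [-3, -3-2i, 5, -3+2i]
Zero-padded 7-point DFT provides frequency interpolation.

DFT_7([x, 0, ...]) = [-3, 0.6344+0.1336i, -4.4499-0.5028i, 1.8155+4.9223i, 1.8155-4.9223i, -4.4499+0.5028i, 0.6344-0.1336i]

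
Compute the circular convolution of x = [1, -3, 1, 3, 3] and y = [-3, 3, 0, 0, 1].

(x ⊛ y)[n] = Σ(m=0 to 4) x[m] · y[(n-m) mod 5]

Computing each output sample:
(x ⊛ y)[0] = 3
(x ⊛ y)[1] = 13
(x ⊛ y)[2] = -9
(x ⊛ y)[3] = -3
(x ⊛ y)[4] = 1

x ⊛ y = [3, 13, -9, -3, 1]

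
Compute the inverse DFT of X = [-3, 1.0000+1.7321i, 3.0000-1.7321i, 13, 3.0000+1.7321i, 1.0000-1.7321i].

x[n] = (1/6) Σ(k=0 to 5) X[k] · e^(2πikn/6)

Computing each x[n]:
x[0] = 3
x[1] = -3
x[2] = 0
x[3] = -2
x[4] = 2
x[5] = -3

x = [3, -3, 0, -2, 2, -3]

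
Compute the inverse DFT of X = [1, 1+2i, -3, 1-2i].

x[n] = (1/4) Σ(k=0 to 3) X[k] · e^(2πikn/4)

Computing each x[n]:
x[0] = 0
x[1] = 0
x[2] = -1
x[3] = 2

x = [0, 0, -1, 2]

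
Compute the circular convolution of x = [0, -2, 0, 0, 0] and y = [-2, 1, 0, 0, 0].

(x ⊛ y)[n] = Σ(m=0 to 4) x[m] · y[(n-m) mod 5]

Computing each output sample:
(x ⊛ y)[0] = 0
(x ⊛ y)[1] = 4
(x ⊛ y)[2] = -2
(x ⊛ y)[3] = 0
(x ⊛ y)[4] = 0

x ⊛ y = [0, 4, -2, 0, 0]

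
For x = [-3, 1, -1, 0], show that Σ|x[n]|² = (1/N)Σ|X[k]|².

Time domain:
Σ|x[n]|² = |-3|² + |1|² + |-1|² + |0|² = 11.0000

Frequency domain:
(1/4)Σ|X[k]|² = (1/4)(|-3|² + |-2-1i|² + |-5|² + |-2+1i|²) = (1/4)·44.0000 = 11.0000

Both sides agree, confirming Parseval's theorem.

Σ|x[n]|² = (1/N)Σ|X[k]|² = 11.0000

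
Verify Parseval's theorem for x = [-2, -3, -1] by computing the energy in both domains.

Time domain:
Σ|x[n]|² = |-2|² + |-3|² + |-1|² = 14.0000

Frequency domain:
(1/3)Σ|X[k]|² = (1/3)(|-6|² + |1.7321i|² + |-1.7321i|²) = (1/3)·42.0000 = 14.0000

Both sides agree, confirming Parseval's theorem.

Σ|x[n]|² = (1/N)Σ|X[k]|² = 14.0000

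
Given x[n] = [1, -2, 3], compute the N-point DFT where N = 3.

X[k] = Σ(n=0 to 2) x[n] · ω_3^(nk)
where ω_3 = e^(-2πi/3)

Computing each X[k]:
X[0] = 2
X[1] = 0.5000+4.3301i
X[2] = 0.5000-4.3301i

X = [2, 0.5000+4.3301i, 0.5000-4.3301i]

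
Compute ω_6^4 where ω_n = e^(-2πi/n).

ω_6^4 = e^(-2πi·4/6)
= cos(-2π·4/6) + i·sin(-2π·4/6)
= cos(-8π/6) + i·sin(-8π/6)

ω_6^4 = cos(-8π/6) + i·sin(-8π/6) = -0.5000+0.8660i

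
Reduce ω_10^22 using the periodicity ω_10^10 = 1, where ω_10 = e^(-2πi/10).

Since ω_10^10 = 1, powers reduce modulo 10.
22 mod 10 = 2
So ω_10^22 = ω_10^2 = e^(-2πi·2/10)

ω_10^22 = ω_10^2 = 0.3090-0.9511i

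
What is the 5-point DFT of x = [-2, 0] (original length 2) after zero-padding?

Original 2-point DFT: [-2, -2]
Zero-padded 5-point DFT provides frequency interpolation.

DFT_5([x, 0, ...]) = [-2, -2, -2, -2, -2]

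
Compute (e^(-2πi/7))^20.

Since ω_7^7 = 1, powers reduce modulo 7.
20 mod 7 = 6
So ω_7^20 = ω_7^6 = e^(-2πi·6/7)

ω_7^20 = ω_7^6 = 0.6235+0.7818i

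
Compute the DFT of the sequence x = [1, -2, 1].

X[k] = Σ(n=0 to 2) x[n] · ω_3^(nk)
where ω_3 = e^(-2πi/3)

Computing each X[k]:
X[0] = 0
X[1] = 1.5000+2.5981i
X[2] = 1.5000-2.5981i

X = [0, 1.5000+2.5981i, 1.5000-2.5981i]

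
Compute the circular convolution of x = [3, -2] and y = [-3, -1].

(x ⊛ y)[n] = Σ(m=0 to 1) x[m] · y[(n-m) mod 2]

Computing each output sample:
(x ⊛ y)[0] = -7
(x ⊛ y)[1] = 3

x ⊛ y = [-7, 3]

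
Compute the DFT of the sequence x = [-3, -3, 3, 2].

X[k] = Σ(n=0 to 3) x[n] · ω_4^(nk)
where ω_4 = e^(-2πi/4)

Computing each X[k]:
X[0] = -1
X[1] = -6+5i
X[2] = 1
X[3] = -6-5i

X = [-1, -6+5i, 1, -6-5i]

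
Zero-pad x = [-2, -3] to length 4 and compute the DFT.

Original 2-point DFT: [-5, 1]
Zero-padded 4-point DFT provides frequency interpolation.

DFT_4([x, 0, ...]) = [-5, -2+3i, 1, -2-3i]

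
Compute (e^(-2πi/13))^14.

Since ω_13^13 = 1, powers reduce modulo 13.
14 mod 13 = 1
So ω_13^14 = ω_13^1 = e^(-2πi·1/13)

ω_13^14 = ω_13^1 = 0.8855-0.4647i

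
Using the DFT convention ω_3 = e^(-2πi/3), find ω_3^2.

ω_3^2 = e^(-2πi·2/3)
= cos(-2π·2/3) + i·sin(-2π·2/3)
= cos(-4π/3) + i·sin(-4π/3)

ω_3^2 = cos(-4π/3) + i·sin(-4π/3) = -0.5000+0.8660i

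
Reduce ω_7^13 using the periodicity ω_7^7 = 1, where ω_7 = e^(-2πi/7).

Since ω_7^7 = 1, powers reduce modulo 7.
13 mod 7 = 6
So ω_7^13 = ω_7^6 = e^(-2πi·6/7)

ω_7^13 = ω_7^6 = 0.6235+0.7818i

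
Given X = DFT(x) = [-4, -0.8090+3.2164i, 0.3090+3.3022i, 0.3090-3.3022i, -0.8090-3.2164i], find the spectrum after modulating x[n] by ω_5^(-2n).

Modulation property: DFT(ω_5^(-2n)·x[n]) = X[(k-2) mod 5], so circularly shift X by 2 positions.

X[k-2] = [0.3090-3.3022i, -0.8090-3.2164i, -4, -0.8090+3.2164i, 0.3090+3.3022i]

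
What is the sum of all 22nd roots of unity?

Sum of all nth roots of unity equals 0 for n > 1 (geometric series with r ≠ 1).

0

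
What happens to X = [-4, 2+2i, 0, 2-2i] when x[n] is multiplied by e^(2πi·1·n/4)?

Modulation property: DFT(ω_4^(-1n)·x[n]) = X[(k-1) mod 4], so circularly shift X by 1 positions.

X[k-1] = [2-2i, -4, 2+2i, 0]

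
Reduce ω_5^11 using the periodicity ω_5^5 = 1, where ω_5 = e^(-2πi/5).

Since ω_5^5 = 1, powers reduce modulo 5.
11 mod 5 = 1
So ω_5^11 = ω_5^1 = e^(-2πi·1/5)

ω_5^11 = ω_5^1 = 0.3090-0.9511i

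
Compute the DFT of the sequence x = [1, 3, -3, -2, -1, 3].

X[k] = Σ(n=0 to 5) x[n] · ω_6^(nk)
where ω_6 = e^(-2πi/6)

Computing each X[k]:
X[0] = 1
X[1] = 8.0000+1.7321i
X[2] = -2.0000-1.7321i
X[3] = -7
X[4] = -2.0000+1.7321i
X[5] = 8.0000-1.7321i

X = [1, 8.0000+1.7321i, -2.0000-1.7321i, -7, -2.0000+1.7321i, 8.0000-1.7321i]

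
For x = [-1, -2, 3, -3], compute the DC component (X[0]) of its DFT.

X[0] = Σ(n=0 to 3) x[n] · ω_4^0 = Σ x[n]
= (-1) + (-2) + (3) + (-3)

X[0] = -3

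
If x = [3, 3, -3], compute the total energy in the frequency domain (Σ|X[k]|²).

Parseval: Σ|x[n]|² = (1/N)Σ|X[k]|², so Σ|X[k]|² = N·Σ|x[n]|² = 3·27.0000

Σ|X[k]|² = N·Σ|x[n]|² = 3·27.0000 = 81.0000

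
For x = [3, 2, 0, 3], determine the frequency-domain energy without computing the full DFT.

Parseval: Σ|x[n]|² = (1/N)Σ|X[k]|², so Σ|X[k]|² = N·Σ|x[n]|² = 4·22.0000

Σ|X[k]|² = N·Σ|x[n]|² = 4·22.0000 = 88.0000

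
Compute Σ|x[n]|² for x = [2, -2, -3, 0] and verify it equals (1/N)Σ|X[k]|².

Time domain:
Σ|x[n]|² = |2|² + |-2|² + |-3|² + |0|² = 17.0000

Frequency domain:
(1/4)Σ|X[k]|² = (1/4)(|-3|² + |5+2i|² + |1|² + |5-2i|²) = (1/4)·68.0000 = 17.0000

Both sides agree, confirming Parseval's theorem.

Σ|x[n]|² = (1/N)Σ|X[k]|² = 17.0000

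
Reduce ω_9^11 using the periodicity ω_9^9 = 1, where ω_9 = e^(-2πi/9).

Since ω_9^9 = 1, powers reduce modulo 9.
11 mod 9 = 2
So ω_9^11 = ω_9^2 = e^(-2πi·2/9)

ω_9^11 = ω_9^2 = 0.1736-0.9848i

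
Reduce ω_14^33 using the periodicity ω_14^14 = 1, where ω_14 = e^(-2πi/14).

Since ω_14^14 = 1, powers reduce modulo 14.
33 mod 14 = 5
So ω_14^33 = ω_14^5 = e^(-2πi·5/14)

ω_14^33 = ω_14^5 = -0.6235-0.7818i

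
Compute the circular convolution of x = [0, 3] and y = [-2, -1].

(x ⊛ y)[n] = Σ(m=0 to 1) x[m] · y[(n-m) mod 2]

Computing each output sample:
(x ⊛ y)[0] = -3
(x ⊛ y)[1] = -6

x ⊛ y = [-3, -6]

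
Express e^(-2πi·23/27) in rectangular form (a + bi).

ω_27^23 = e^(-2πi·23/27)
= cos(-2π·23/27) + i·sin(-2π·23/27)
= cos(-46π/27) + i·sin(-46π/27)

ω_27^23 = cos(-46π/27) + i·sin(-46π/27) = 0.5972+0.8021i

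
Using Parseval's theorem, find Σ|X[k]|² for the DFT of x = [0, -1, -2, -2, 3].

Parseval: Σ|x[n]|² = (1/N)Σ|X[k]|², so Σ|X[k]|² = N·Σ|x[n]|² = 5·18.0000

Σ|X[k]|² = N·Σ|x[n]|² = 5·18.0000 = 90.0000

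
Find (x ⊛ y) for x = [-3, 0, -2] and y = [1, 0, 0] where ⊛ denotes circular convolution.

(x ⊛ y)[n] = Σ(m=0 to 2) x[m] · y[(n-m) mod 3]

Computing each output sample:
(x ⊛ y)[0] = -3
(x ⊛ y)[1] = 0
(x ⊛ y)[2] = -2

x ⊛ y = [-3, 0, -2]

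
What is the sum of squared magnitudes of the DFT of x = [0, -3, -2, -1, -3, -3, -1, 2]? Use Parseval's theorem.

Parseval: Σ|x[n]|² = (1/N)Σ|X[k]|², so Σ|X[k]|² = N·Σ|x[n]|² = 8·37.0000

Σ|X[k]|² = N·Σ|x[n]|² = 8·37.0000 = 296.0000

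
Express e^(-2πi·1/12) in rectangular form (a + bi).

ω_12^1 = e^(-2πi·1/12)
= cos(-2π·1/12) + i·sin(-2π·1/12)
= cos(-2π/12) + i·sin(-2π/12)

ω_12^1 = cos(-2π/12) + i·sin(-2π/12) = 0.8660-0.5000i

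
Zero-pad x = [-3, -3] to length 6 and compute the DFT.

Original 2-point DFT: [-6, 0]
Zero-padded 6-point DFT provides frequency interpolation.

DFT_6([x, 0, ...]) = [-6, -4.5000+2.5981i, -1.5000+2.5981i, 0, -1.5000-2.5981i, -4.5000-2.5981i]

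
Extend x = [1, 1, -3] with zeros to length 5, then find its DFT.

Original 3-point DFT: [-1, 2.0000-3.4641i, 2.0000+3.4641i]
Zero-padded 5-point DFT provides frequency interpolation.

DFT_5([x, 0, ...]) = [-1, 3.7361+0.8123i, -0.7361-3.4410i, -0.7361+3.4410i, 3.7361-0.8123i]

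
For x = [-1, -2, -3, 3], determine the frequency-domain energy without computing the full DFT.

Parseval: Σ|x[n]|² = (1/N)Σ|X[k]|², so Σ|X[k]|² = N·Σ|x[n]|² = 4·23.0000

Σ|X[k]|² = N·Σ|x[n]|² = 4·23.0000 = 92.0000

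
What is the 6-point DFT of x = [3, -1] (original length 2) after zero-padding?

Original 2-point DFT: [2, 4]
Zero-padded 6-point DFT provides frequency interpolation.

DFT_6([x, 0, ...]) = [2, 2.5000+0.8660i, 3.5000+0.8660i, 4, 3.5000-0.8660i, 2.5000-0.8660i]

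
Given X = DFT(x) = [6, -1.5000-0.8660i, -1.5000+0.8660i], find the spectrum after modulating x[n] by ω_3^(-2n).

Modulation property: DFT(ω_3^(-2n)·x[n]) = X[(k-2) mod 3], so circularly shift X by 2 positions.

X[k-2] = [-1.5000-0.8660i, -1.5000+0.8660i, 6]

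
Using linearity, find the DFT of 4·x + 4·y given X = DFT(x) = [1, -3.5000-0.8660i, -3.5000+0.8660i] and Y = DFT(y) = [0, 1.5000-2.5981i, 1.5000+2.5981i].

By linearity: DFT(4x + 4y) = 4·DFT(x) + 4·DFT(y)
= 4·[1, -3.5000-0.8660i, -3.5000+0.8660i] + 4·[0, 1.5000-2.5981i, 1.5000+2.5981i]

Computing element-wise:
Z[0] = 4·(1) + 4·(0) = 4
Z[1] = 4·(-3.5000-0.8660i) + 4·(1.5000-2.5981i) = -8.0000-13.8564i
Z[2] = 4·(-3.5000+0.8660i) + 4·(1.5000+2.5981i) = -8.0000+13.8564i

DFT(4x + 4y) = 4·X + 4·Y = [4, -8.0000-13.8564i, -8.0000+13.8564i]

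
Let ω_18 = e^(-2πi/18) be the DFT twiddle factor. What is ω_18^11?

ω_18^11 = e^(-2πi·11/18)
= cos(-2π·11/18) + i·sin(-2π·11/18)
= cos(-22π/18) + i·sin(-22π/18)

ω_18^11 = cos(-22π/18) + i·sin(-22π/18) = -0.7660+0.6428i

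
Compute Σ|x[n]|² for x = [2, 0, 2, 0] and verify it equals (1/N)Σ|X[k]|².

Time domain:
Σ|x[n]|² = |2|² + |0|² + |2|² + |0|² = 8.0000

Frequency domain:
(1/4)Σ|X[k]|² = (1/4)(|4|² + |0|² + |4|² + |0|²) = (1/4)·32.0000 = 8.0000

Both sides agree, confirming Parseval's theorem.

Σ|x[n]|² = (1/N)Σ|X[k]|² = 8.0000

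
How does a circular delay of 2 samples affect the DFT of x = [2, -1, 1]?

Time shift by 2: X_shifted[k] = ω_3^(2k) · X[k]
Shifted x = [-1, 1, 2]

DFT(x[n-2]) = [2, -2.5000+0.8660i, -2.5000-0.8660i]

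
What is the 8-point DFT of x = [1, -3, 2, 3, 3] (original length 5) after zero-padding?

Original 5-point DFT: [6, -3.0451+6.2941i, 2.5451+2.5757i, 2.5451-2.5757i, -3.0451-6.2941i]
Zero-padded 8-point DFT provides frequency interpolation.

DFT_8([x, 0, ...]) = [6, -6.2426-2.0000i, 2+6i, 2.2426+2.0000i, 6, 2.2426-2.0000i, 2-6i, -6.2426+2.0000i]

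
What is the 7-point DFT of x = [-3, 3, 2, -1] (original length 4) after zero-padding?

Original 4-point DFT: [1, -5-4i, -3, -5+4i]
Zero-padded 7-point DFT provides frequency interpolation.

DFT_7([x, 0, ...]) = [1, -0.6736-3.8615i, -6.0930-2.8388i, -4.2334+1.2369i, -4.2334-1.2369i, -6.0930+2.8388i, -0.6736+3.8615i]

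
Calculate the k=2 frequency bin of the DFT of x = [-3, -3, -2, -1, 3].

X[2] = Σ(n=0 to 4) x[n] · ω_5^(2n) where ω_5 = e^(-2πi/5)
= (-3)·ω_5^0 + (-3)·ω_5^2 + (-2)·ω_5^4 + (-1)·ω_5^6 + (3)·ω_5^8

X[2] = -3.9271+2.5757i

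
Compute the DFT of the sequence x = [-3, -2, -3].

X[k] = Σ(n=0 to 2) x[n] · ω_3^(nk)
where ω_3 = e^(-2πi/3)

Computing each X[k]:
X[0] = -8
X[1] = -0.5000-0.8660i
X[2] = -0.5000+0.8660i

X = [-8, -0.5000-0.8660i, -0.5000+0.8660i]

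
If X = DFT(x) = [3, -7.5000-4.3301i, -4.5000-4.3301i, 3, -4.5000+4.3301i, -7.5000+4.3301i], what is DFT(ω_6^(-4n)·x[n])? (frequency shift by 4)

Modulation property: DFT(ω_6^(-4n)·x[n]) = X[(k-4) mod 6], so circularly shift X by 4 positions.

X[k-4] = [-4.5000-4.3301i, 3, -4.5000+4.3301i, -7.5000+4.3301i, 3, -7.5000-4.3301i]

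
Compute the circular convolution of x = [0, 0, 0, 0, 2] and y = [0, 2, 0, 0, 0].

(x ⊛ y)[n] = Σ(m=0 to 4) x[m] · y[(n-m) mod 5]

Computing each output sample:
(x ⊛ y)[0] = 4
(x ⊛ y)[1] = 0
(x ⊛ y)[2] = 0
(x ⊛ y)[3] = 0
(x ⊛ y)[4] = 0

x ⊛ y = [4, 0, 0, 0, 0]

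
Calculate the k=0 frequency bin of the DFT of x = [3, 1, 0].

X[0] = Σ(n=0 to 2) x[n] · ω_3^0 = Σ x[n]
= (3) + (1) + (0)

X[0] = 4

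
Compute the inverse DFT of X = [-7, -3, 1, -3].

x[n] = (1/4) Σ(k=0 to 3) X[k] · e^(2πikn/4)

Computing each x[n]:
x[0] = -3
x[1] = -2
x[2] = 0
x[3] = -2

x = [-3, -2, 0, -2]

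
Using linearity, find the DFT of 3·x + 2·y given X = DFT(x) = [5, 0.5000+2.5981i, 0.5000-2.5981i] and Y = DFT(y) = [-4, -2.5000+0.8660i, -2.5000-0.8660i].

By linearity: DFT(3x + 2y) = 3·DFT(x) + 2·DFT(y)
= 3·[5, 0.5000+2.5981i, 0.5000-2.5981i] + 2·[-4, -2.5000+0.8660i, -2.5000-0.8660i]

Computing element-wise:
Z[0] = 3·(5) + 2·(-4) = 7
Z[1] = 3·(0.5000+2.5981i) + 2·(-2.5000+0.8660i) = -3.5000+9.5263i
Z[2] = 3·(0.5000-2.5981i) + 2·(-2.5000-0.8660i) = -3.5000-9.5263i

DFT(3x + 2y) = 3·X + 2·Y = [7, -3.5000+9.5263i, -3.5000-9.5263i]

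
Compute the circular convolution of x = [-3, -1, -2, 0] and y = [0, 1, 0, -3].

(x ⊛ y)[n] = Σ(m=0 to 3) x[m] · y[(n-m) mod 4]

Computing each output sample:
(x ⊛ y)[0] = 3
(x ⊛ y)[1] = 3
(x ⊛ y)[2] = -1
(x ⊛ y)[3] = 7

x ⊛ y = [3, 3, -1, 7]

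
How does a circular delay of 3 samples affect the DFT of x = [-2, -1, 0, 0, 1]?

Time shift by 3: X_shifted[k] = ω_5^(3k) · X[k]
Shifted x = [0, 0, 1, -2, -1]

DFT(x[n-3]) = [-2, 0.5000-2.7144i, 0.5000+2.2654i, 0.5000-2.2654i, 0.5000+2.7144i]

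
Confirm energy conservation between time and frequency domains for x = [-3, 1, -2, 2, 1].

Time domain:
Σ|x[n]|² = |-3|² + |1|² + |-2|² + |2|² + |1|² = 19.0000

Frequency domain:
(1/5)Σ|X[k]|² = (1/5)(|-1|² + |-2.3820+2.3511i|² + |-4.6180-3.8042i|² + |-4.6180+3.8042i|² + |-2.3820-2.3511i|²) = (1/5)·95.0000 = 19.0000

Both sides agree, confirming Parseval's theorem.

Σ|x[n]|² = (1/N)Σ|X[k]|² = 19.0000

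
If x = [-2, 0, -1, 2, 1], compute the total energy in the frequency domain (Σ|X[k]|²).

Parseval: Σ|x[n]|² = (1/N)Σ|X[k]|², so Σ|X[k]|² = N·Σ|x[n]|² = 5·10.0000

Σ|X[k]|² = N·Σ|x[n]|² = 5·10.0000 = 50.0000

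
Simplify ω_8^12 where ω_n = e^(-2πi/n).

Since ω_8^8 = 1, powers reduce modulo 8.
12 mod 8 = 4
So ω_8^12 = ω_8^4 = e^(-2πi·4/8)

ω_8^12 = ω_8^4 = -1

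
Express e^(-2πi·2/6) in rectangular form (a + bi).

ω_6^2 = e^(-2πi·2/6)
= cos(-2π·2/6) + i·sin(-2π·2/6)
= cos(-4π/6) + i·sin(-4π/6)

ω_6^2 = cos(-4π/6) + i·sin(-4π/6) = -0.5000-0.8660i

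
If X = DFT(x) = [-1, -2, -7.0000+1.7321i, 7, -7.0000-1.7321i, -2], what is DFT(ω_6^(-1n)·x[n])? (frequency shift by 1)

Modulation property: DFT(ω_6^(-1n)·x[n]) = X[(k-1) mod 6], so circularly shift X by 1 positions.

X[k-1] = [-2, -1, -2, -7.0000+1.7321i, 7, -7.0000-1.7321i]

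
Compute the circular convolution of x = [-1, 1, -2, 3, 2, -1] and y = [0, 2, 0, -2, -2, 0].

(x ⊛ y)[n] = Σ(m=0 to 5) x[m] · y[(n-m) mod 6]

Computing each output sample:
(x ⊛ y)[0] = -4
(x ⊛ y)[1] = -12
(x ⊛ y)[2] = 0
(x ⊛ y)[3] = 0
(x ⊛ y)[4] = 6
(x ⊛ y)[5] = 6

x ⊛ y = [-4, -12, 0, 0, 6, 6]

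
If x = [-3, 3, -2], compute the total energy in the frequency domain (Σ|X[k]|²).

Parseval: Σ|x[n]|² = (1/N)Σ|X[k]|², so Σ|X[k]|² = N·Σ|x[n]|² = 3·22.0000

Σ|X[k]|² = N·Σ|x[n]|² = 3·22.0000 = 66.0000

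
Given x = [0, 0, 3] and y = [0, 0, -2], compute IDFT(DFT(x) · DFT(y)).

(x ⊛ y)[n] = Σ(m=0 to 2) x[m] · y[(n-m) mod 3]

Computing each output sample:
(x ⊛ y)[0] = 0
(x ⊛ y)[1] = -6
(x ⊛ y)[2] = 0

x ⊛ y = [0, -6, 0]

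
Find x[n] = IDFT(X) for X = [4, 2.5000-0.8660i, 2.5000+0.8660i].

x[n] = (1/3) Σ(k=0 to 2) X[k] · e^(2πikn/3)

Computing each x[n]:
x[0] = 3
x[1] = 1
x[2] = 0

x = [3, 1, 0]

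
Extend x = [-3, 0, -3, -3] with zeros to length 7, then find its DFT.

Original 4-point DFT: [-9, -3i, -3, 3i]
Zero-padded 7-point DFT provides frequency interpolation.

DFT_7([x, 0, ...]) = [-9, 0.3705+4.2264i, -2.1676-3.6471i, -4.2029+0.5793i, -4.2029-0.5793i, -2.1676+3.6471i, 0.3705-4.2264i]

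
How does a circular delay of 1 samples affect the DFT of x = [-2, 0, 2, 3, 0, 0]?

Time shift by 1: X_shifted[k] = ω_6^(1k) · X[k]
Shifted x = [0, -2, 0, 2, 3, 0]

DFT(x[n-1]) = [3, -4.5000+4.3301i, 1.5000-0.8660i, 3, 1.5000+0.8660i, -4.5000-4.3301i]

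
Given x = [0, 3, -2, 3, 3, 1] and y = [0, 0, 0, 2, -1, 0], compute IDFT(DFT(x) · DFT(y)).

(x ⊛ y)[n] = Σ(m=0 to 5) x[m] · y[(n-m) mod 6]

Computing each output sample:
(x ⊛ y)[0] = 8
(x ⊛ y)[1] = 3
(x ⊛ y)[2] = -1
(x ⊛ y)[3] = -1
(x ⊛ y)[4] = 6
(x ⊛ y)[5] = -7

x ⊛ y = [8, 3, -1, -1, 6, -7]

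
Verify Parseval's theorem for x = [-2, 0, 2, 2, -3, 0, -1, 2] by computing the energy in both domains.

Time domain:
Σ|x[n]|² = |-2|² + |0|² + |2|² + |2|² + |-3|² + |0|² + |-1|² + |2|² = 26.0000

Frequency domain:
(1/8)Σ|X[k]|² = (1/8)(|0|² + |1-3i|² + |-6+4i|² + |1+3i|² + |-8|² + |1-3i|² + |-6-4i|² + |1+3i|²) = (1/8)·208.0000 = 26.0000

Both sides agree, confirming Parseval's theorem.

Σ|x[n]|² = (1/N)Σ|X[k]|² = 26.0000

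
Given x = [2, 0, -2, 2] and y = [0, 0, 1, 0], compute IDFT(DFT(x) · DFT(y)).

(x ⊛ y)[n] = Σ(m=0 to 3) x[m] · y[(n-m) mod 4]

Computing each output sample:
(x ⊛ y)[0] = -2
(x ⊛ y)[1] = 2
(x ⊛ y)[2] = 2
(x ⊛ y)[3] = 0

x ⊛ y = [-2, 2, 2, 0]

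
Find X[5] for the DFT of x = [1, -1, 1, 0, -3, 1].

X[5] = Σ(n=0 to 5) x[n] · ω_6^(5n) where ω_6 = e^(-2πi/6)
= (1)·ω_6^0 + (-1)·ω_6^5 + (1)·ω_6^10 + (0)·ω_6^15 + (-3)·ω_6^20 + (1)·ω_6^25

X[5] = 2.0000+1.7321i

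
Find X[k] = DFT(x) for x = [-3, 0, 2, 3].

X[k] = Σ(n=0 to 3) x[n] · ω_4^(nk)
where ω_4 = e^(-2πi/4)

Computing each X[k]:
X[0] = 2
X[1] = -5+3i
X[2] = -4
X[3] = -5-3i

X = [2, -5+3i, -4, -5-3i]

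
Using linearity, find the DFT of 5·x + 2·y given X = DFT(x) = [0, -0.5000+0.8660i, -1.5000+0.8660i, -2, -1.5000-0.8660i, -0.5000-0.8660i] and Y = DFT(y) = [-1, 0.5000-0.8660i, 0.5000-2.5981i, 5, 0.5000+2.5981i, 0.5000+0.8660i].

By linearity: DFT(5x + 2y) = 5·DFT(x) + 2·DFT(y)
= 5·[0, -0.5000+0.8660i, -1.5000+0.8660i, -2, -1.5000-0.8660i, -0.5000-0.8660i] + 2·[-1, 0.5000-0.8660i, 0.5000-2.5981i, 5, 0.5000+2.5981i, 0.5000+0.8660i]

Computing element-wise:
Z[0] = 5·(0) + 2·(-1) = -2
Z[1] = 5·(-0.5000+0.8660i) + 2·(0.5000-0.8660i) = -1.5000+2.5980i
Z[2] = 5·(-1.5000+0.8660i) + 2·(0.5000-2.5981i) = -6.5000-0.8662i
Z[3] = 5·(-2) + 2·(5) = 0
Z[4] = 5·(-1.5000-0.8660i) + 2·(0.5000+2.5981i) = -6.5000+0.8662i
Z[5] = 5·(-0.5000-0.8660i) + 2·(0.5000+0.8660i) = -1.5000-2.5980i

DFT(5x + 2y) = 5·X + 2·Y = [-2, -1.5000+2.5980i, -6.5000-0.8662i, 0, -6.5000+0.8662i, -1.5000-2.5980i]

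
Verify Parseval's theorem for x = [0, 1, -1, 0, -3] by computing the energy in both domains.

Time domain:
Σ|x[n]|² = |0|² + |1|² + |-1|² + |0|² + |-3|² = 11.0000

Frequency domain:
(1/5)Σ|X[k]|² = (1/5)(|-3|² + |0.1910-3.2164i|² + |1.3090-3.3022i|² + |1.3090+3.3022i|² + |0.1910+3.2164i|²) = (1/5)·55.0000 = 11.0000

Both sides agree, confirming Parseval's theorem.

Σ|x[n]|² = (1/N)Σ|X[k]|² = 11.0000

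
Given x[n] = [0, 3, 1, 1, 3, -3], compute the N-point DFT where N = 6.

X[k] = Σ(n=0 to 5) x[n] · ω_6^(nk)
where ω_6 = e^(-2πi/6)

Computing each X[k]:
X[0] = 5
X[1] = -3.0000-3.4641i
X[2] = -1.0000-6.9282i
X[3] = 3
X[4] = -1.0000+6.9282i
X[5] = -3.0000+3.4641i

X = [5, -3.0000-3.4641i, -1.0000-6.9282i, 3, -1.0000+6.9282i, -3.0000+3.4641i]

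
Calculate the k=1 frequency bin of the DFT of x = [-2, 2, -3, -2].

X[1] = Σ(n=0 to 3) x[n] · ω_4^(1n) where ω_4 = e^(-2πi/4)
= (-2)·ω_4^0 + (2)·ω_4^1 + (-3)·ω_4^2 + (-2)·ω_4^3

X[1] = 1-4i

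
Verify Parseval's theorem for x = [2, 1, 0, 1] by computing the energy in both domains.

Time domain:
Σ|x[n]|² = |2|² + |1|² + |0|² + |1|² = 6.0000

Frequency domain:
(1/4)Σ|X[k]|² = (1/4)(|4|² + |2|² + |0|² + |2|²) = (1/4)·24.0000 = 6.0000

Both sides agree, confirming Parseval's theorem.

Σ|x[n]|² = (1/N)Σ|X[k]|² = 6.0000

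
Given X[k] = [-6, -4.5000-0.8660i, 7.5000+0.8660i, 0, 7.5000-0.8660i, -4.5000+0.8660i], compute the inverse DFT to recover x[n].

x[n] = (1/6) Σ(k=0 to 5) X[k] · e^(2πikn/6)

Computing each x[n]:
x[0] = 0
x[1] = -3
x[2] = -1
x[3] = 3
x[4] = -2
x[5] = -3

x = [0, -3, -1, 3, -2, -3]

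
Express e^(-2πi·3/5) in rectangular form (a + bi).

ω_5^3 = e^(-2πi·3/5)
= cos(-2π·3/5) + i·sin(-2π·3/5)
= cos(-6π/5) + i·sin(-6π/5)

ω_5^3 = cos(-6π/5) + i·sin(-6π/5) = -0.8090+0.5878i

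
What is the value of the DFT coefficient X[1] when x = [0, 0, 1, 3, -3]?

X[1] = Σ(n=0 to 4) x[n] · ω_5^(1n) where ω_5 = e^(-2πi/5)
= (0)·ω_5^0 + (0)·ω_5^1 + (1)·ω_5^2 + (3)·ω_5^3 + (-3)·ω_5^4

X[1] = -4.1631-1.6776i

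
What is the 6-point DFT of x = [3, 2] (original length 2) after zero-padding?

Original 2-point DFT: [5, 1]
Zero-padded 6-point DFT provides frequency interpolation.

DFT_6([x, 0, ...]) = [5, 4.0000-1.7321i, 2.0000-1.7321i, 1, 2.0000+1.7321i, 4.0000+1.7321i]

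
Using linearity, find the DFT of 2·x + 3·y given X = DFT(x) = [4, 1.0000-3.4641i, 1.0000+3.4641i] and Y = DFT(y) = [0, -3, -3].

By linearity: DFT(2x + 3y) = 2·DFT(x) + 3·DFT(y)
= 2·[4, 1.0000-3.4641i, 1.0000+3.4641i] + 3·[0, -3, -3]

Computing element-wise:
Z[0] = 2·(4) + 3·(0) = 8
Z[1] = 2·(1.0000-3.4641i) + 3·(-3) = -7.0000-6.9282i
Z[2] = 2·(1.0000+3.4641i) + 3·(-3) = -7.0000+6.9282i

DFT(2x + 3y) = 2·X + 3·Y = [8, -7.0000-6.9282i, -7.0000+6.9282i]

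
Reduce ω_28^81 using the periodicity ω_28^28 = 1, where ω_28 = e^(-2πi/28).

Since ω_28^28 = 1, powers reduce modulo 28.
81 mod 28 = 25
So ω_28^81 = ω_28^25 = e^(-2πi·25/28)

ω_28^81 = ω_28^25 = 0.7818+0.6235i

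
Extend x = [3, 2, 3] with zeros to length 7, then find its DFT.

Original 3-point DFT: [8, 0.5000+0.8660i, 0.5000-0.8660i]
Zero-padded 7-point DFT provides frequency interpolation.

DFT_7([x, 0, ...]) = [8, 3.5794-4.4884i, -0.1479-0.6482i, 3.0685+1.4777i, 3.0685-1.4777i, -0.1479+0.6482i, 3.5794+4.4884i]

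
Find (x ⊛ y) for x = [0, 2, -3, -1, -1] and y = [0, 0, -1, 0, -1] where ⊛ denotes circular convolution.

(x ⊛ y)[n] = Σ(m=0 to 4) x[m] · y[(n-m) mod 5]

Computing each output sample:
(x ⊛ y)[0] = -1
(x ⊛ y)[1] = 4
(x ⊛ y)[2] = 1
(x ⊛ y)[3] = -1
(x ⊛ y)[4] = 3

x ⊛ y = [-1, 4, 1, -1, 3]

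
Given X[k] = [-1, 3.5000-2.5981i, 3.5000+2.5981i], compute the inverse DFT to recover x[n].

x[n] = (1/3) Σ(k=0 to 2) X[k] · e^(2πikn/3)

Computing each x[n]:
x[0] = 2
x[1] = 0
x[2] = -3

x = [2, 0, -3]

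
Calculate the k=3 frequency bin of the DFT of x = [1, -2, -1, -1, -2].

X[3] = Σ(n=0 to 4) x[n] · ω_5^(3n) where ω_5 = e^(-2πi/5)
= (1)·ω_5^0 + (-2)·ω_5^3 + (-1)·ω_5^6 + (-1)·ω_5^9 + (-2)·ω_5^12

X[3] = 3.6180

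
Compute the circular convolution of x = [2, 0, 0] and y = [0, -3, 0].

(x ⊛ y)[n] = Σ(m=0 to 2) x[m] · y[(n-m) mod 3]

Computing each output sample:
(x ⊛ y)[0] = 0
(x ⊛ y)[1] = -6
(x ⊛ y)[2] = 0

x ⊛ y = [0, -6, 0]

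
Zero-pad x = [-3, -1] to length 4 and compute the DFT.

Original 2-point DFT: [-4, -2]
Zero-padded 4-point DFT provides frequency interpolation.

DFT_4([x, 0, ...]) = [-4, -3+1i, -2, -3-1i]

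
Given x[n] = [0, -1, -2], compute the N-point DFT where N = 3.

X[k] = Σ(n=0 to 2) x[n] · ω_3^(nk)
where ω_3 = e^(-2πi/3)

Computing each X[k]:
X[0] = -3
X[1] = 1.5000-0.8660i
X[2] = 1.5000+0.8660i

X = [-3, 1.5000-0.8660i, 1.5000+0.8660i]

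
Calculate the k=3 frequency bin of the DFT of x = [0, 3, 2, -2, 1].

X[3] = Σ(n=0 to 4) x[n] · ω_5^(3n) where ω_5 = e^(-2πi/5)
= (0)·ω_5^0 + (3)·ω_5^3 + (2)·ω_5^6 + (-2)·ω_5^9 + (1)·ω_5^12

X[3] = -3.2361-2.6287i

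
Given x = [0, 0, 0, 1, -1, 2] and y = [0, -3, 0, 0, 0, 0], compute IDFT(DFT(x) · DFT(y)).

(x ⊛ y)[n] = Σ(m=0 to 5) x[m] · y[(n-m) mod 6]

Computing each output sample:
(x ⊛ y)[0] = -6
(x ⊛ y)[1] = 0
(x ⊛ y)[2] = 0
(x ⊛ y)[3] = 0
(x ⊛ y)[4] = -3
(x ⊛ y)[5] = 3

x ⊛ y = [-6, 0, 0, 0, -3, 3]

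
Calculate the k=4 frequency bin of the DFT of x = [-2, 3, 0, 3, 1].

X[4] = Σ(n=0 to 4) x[n] · ω_5^(4n) where ω_5 = e^(-2πi/5)
= (-2)·ω_5^0 + (3)·ω_5^4 + (0)·ω_5^8 + (3)·ω_5^12 + (1)·ω_5^16

X[4] = -3.1910+0.1388i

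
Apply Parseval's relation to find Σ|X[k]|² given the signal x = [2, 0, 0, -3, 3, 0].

Parseval: Σ|x[n]|² = (1/N)Σ|X[k]|², so Σ|X[k]|² = N·Σ|x[n]|² = 6·22.0000

Σ|X[k]|² = N·Σ|x[n]|² = 6·22.0000 = 132.0000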